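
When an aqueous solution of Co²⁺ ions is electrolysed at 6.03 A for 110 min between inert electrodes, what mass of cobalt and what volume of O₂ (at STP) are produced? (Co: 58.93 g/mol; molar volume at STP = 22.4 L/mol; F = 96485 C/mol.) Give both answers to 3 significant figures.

12.2 g Co; 2.31 L O₂

Q = 6.03 × 6600 = 39800 C; n(e⁻) = 39800 / 96485 = 0.4125 mol
Cathode: Co²⁺ + 2e⁻ → Co → n(Co) = 0.4125/2 = 0.2063 mol → 12.2 g
Anode: 2H₂O → O₂ + 4H⁺ + 4e⁻ → n(O₂) = 0.4125/4 = 0.1031 mol → 2.31 L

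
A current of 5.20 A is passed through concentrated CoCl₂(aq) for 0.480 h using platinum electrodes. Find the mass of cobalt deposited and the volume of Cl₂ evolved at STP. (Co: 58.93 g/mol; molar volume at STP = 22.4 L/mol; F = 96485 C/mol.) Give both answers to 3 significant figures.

Q = 5.20 × 1728 = 8986 C; n(e⁻) = 8986 / 96485 = 0.09313 mol
Cathode: Co²⁺ + 2e⁻ → Co → n(Co) = 0.09313/2 = 0.04657 mol → 2.74 g
Anode: 2Cl⁻ → Cl₂ + 2e⁻ → n(Cl₂) = 0.09313/2 = 0.04657 mol → 1.04 L

2.74 g Co; 1.04 L Cl₂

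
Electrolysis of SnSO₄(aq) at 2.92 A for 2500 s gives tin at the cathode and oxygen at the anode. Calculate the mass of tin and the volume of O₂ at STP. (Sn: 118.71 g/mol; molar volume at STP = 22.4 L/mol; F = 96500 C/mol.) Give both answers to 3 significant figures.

Q = 2.92 × 2500 = 7300 C; n(e⁻) = 7300 / 96500 = 0.07565 mol
Cathode: Sn²⁺ + 2e⁻ → Sn → n(Sn) = 0.07565/2 = 0.03783 mol → 4.49 g
Anode: 2H₂O → O₂ + 4H⁺ + 4e⁻ → n(O₂) = 0.07565/4 = 0.01891 mol → 0.424 L

4.49 g Sn; 0.424 L O₂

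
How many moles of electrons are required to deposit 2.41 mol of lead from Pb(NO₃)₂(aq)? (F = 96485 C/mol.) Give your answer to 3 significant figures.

Pb²⁺ + 2e⁻ → Pb, so n(e⁻) = 2 × 2.41 = 4.820 mol

4.82 mol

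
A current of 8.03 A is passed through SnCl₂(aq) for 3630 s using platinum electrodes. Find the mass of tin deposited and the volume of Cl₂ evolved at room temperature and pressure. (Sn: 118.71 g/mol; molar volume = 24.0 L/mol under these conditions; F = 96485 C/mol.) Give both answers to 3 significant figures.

17.9 g Sn; 3.63 L Cl₂

Q = 8.03 × 3630 = 29150 C; n(e⁻) = 29150 / 96485 = 0.3021 mol
Cathode: Sn²⁺ + 2e⁻ → Sn → n(Sn) = 0.3021/2 = 0.1511 mol → 17.9 g
Anode: 2Cl⁻ → Cl₂ + 2e⁻ → n(Cl₂) = 0.3021/2 = 0.1511 mol → 3.63 L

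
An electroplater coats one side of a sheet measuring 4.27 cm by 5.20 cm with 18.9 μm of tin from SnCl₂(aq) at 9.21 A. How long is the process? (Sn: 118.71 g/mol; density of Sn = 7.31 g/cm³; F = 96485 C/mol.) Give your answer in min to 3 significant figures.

Plated area = 4.27 × 5.20 = 22.20 cm²
Volume = 22.20 × 18.9×10⁻⁴ cm = 0.04196 cm³
m(Sn) = 0.04196 × 7.31 = 0.3067 g
n(Sn) = 0.3067 / 118.71 = 0.002584 mol; n(e⁻) = 2 × 0.002584 = 0.005168 mol
Q = 0.005168 × 96485 = 498.6 C
t = 498.6 / 9.21 = 54.14 s = 0.902 min

0.902 min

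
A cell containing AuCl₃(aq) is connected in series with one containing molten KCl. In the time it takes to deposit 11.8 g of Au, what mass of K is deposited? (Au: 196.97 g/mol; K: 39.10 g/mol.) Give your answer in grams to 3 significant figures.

7.03 g

n(Au) = 11.8 / 196.97 = 0.05991 mol
Au³⁺ + 3e⁻ → Au, so n(e⁻) = 3 × 0.05991 = 0.1797 mol
Same current for the same time ⇒ same n(e⁻) = 0.1797 mol in both cells.
K⁺ + e⁻ → K, so n(K) = 0.1797 mol
m(K) = 0.1797 × 39.10 = 7.03 g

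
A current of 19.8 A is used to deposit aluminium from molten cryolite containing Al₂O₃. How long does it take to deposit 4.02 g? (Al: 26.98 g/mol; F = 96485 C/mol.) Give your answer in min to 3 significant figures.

n(Al) = 4.02 / 26.98 = 0.1490 mol
Al³⁺ + 3e⁻ → Al, so n(e⁻) = 3 × 0.1490 = 0.4470 mol
Q = 0.4470 × 96485 = 43130 C
t = Q / I = 43130 / 19.8 = 2178 s = 36.3 min

36.3 min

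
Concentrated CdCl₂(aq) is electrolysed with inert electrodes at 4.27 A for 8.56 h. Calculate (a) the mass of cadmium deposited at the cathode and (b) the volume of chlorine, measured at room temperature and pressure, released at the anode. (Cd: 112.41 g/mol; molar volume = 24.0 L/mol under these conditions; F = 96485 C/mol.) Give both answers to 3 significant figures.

Q = 4.27 × 30816 = 1.316×10^5 C; n(e⁻) = 1.316×10^5 / 96485 = 1.364 mol
Cathode: Cd²⁺ + 2e⁻ → Cd → n(Cd) = 1.364/2 = 0.6820 mol → 76.7 g
Anode: 2Cl⁻ → Cl₂ + 2e⁻ → n(Cl₂) = 1.364/2 = 0.6820 mol → 16.4 L

76.7 g Cd; 16.4 L Cl₂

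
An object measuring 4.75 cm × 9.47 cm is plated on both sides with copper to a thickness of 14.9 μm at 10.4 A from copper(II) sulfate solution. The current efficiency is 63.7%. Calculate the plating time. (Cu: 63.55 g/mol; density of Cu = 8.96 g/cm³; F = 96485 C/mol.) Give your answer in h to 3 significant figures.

Plated area = 2 × 4.75 × 9.47 = 89.97 cm²
Volume = 89.97 × 14.9×10⁻⁴ cm = 0.1341 cm³
m(Cu) = 0.1341 × 8.96 = 1.202 g
n(Cu) = 1.202 / 63.55 = 0.01891 mol; n(e⁻) = 2 × 0.01891 = 0.03782 mol
Q = 0.03782 × 96485 / 0.637 = 5729 C
t = 5729 / 10.4 = 550.9 s = 0.153 h

0.153 h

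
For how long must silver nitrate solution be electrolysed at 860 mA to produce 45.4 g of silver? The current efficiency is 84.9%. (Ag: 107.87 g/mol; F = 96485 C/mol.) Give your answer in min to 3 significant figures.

927 min

n(Ag) = 45.4 / 107.87 = 0.4209 mol
Ag⁺ + e⁻ → Ag, so n(e⁻) = 0.4209 mol
Q = 0.4209 × 96485 / 0.849 = 47830 C
t = Q / I = 47830 / 0.860 = 55620 s = 927 min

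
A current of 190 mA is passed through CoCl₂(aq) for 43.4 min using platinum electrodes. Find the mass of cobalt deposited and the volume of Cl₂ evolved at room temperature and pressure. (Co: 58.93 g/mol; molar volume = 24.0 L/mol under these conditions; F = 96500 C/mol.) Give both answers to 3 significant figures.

0.151 g Co; 0.0615 L Cl₂

Q = 0.190 × 2604 = 494.8 C; n(e⁻) = 494.8 / 96500 = 0.005127 mol
Cathode: Co²⁺ + 2e⁻ → Co → n(Co) = 0.005127/2 = 0.002564 mol → 0.151 g
Anode: 2Cl⁻ → Cl₂ + 2e⁻ → n(Cl₂) = 0.005127/2 = 0.002564 mol → 0.0615 L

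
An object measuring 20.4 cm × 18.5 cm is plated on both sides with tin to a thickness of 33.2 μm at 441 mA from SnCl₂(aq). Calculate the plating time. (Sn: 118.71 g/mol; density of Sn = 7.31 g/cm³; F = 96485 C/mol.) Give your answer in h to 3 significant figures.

18.8 h

Plated area = 2 × 20.4 × 18.5 = 754.8 cm²
Volume = 754.8 × 33.2×10⁻⁴ cm = 2.506 cm³
m(Sn) = 2.506 × 7.31 = 18.32 g
n(Sn) = 18.32 / 118.71 = 0.1543 mol; n(e⁻) = 2 × 0.1543 = 0.3086 mol
Q = 0.3086 × 96485 = 29780 C
t = 29780 / 0.441 = 67530 s = 18.8 h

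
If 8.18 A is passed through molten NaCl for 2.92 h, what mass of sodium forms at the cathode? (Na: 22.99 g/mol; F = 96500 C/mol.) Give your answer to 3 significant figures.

20.5 g

Q = It = 8.18 × 10512 = 85990 C
n(e⁻) = Q/F = 85990/96500 = 0.8911 mol
Na⁺ + e⁻ → Na, so n(Na) = 0.8911 mol
m = 0.8911 × 22.99 = 20.5 g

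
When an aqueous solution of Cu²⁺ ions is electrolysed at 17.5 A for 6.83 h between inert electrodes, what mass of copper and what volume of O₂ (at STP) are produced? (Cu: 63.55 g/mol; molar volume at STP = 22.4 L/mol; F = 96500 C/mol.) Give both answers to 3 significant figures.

Q = 17.5 × 24588 = 4.303×10^5 C; n(e⁻) = 4.303×10^5 / 96500 = 4.459 mol
Cathode: Cu²⁺ + 2e⁻ → Cu → n(Cu) = 4.459/2 = 2.230 mol → 142 g
Anode: 2H₂O → O₂ + 4H⁺ + 4e⁻ → n(O₂) = 4.459/4 = 1.115 mol → 25.0 L

142 g Cu; 25.0 L O₂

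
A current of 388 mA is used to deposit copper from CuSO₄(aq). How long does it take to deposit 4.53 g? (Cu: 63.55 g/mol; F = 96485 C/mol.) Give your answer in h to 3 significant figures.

9.85 h

n(Cu) = 4.53 / 63.55 = 0.07128 mol
Cu²⁺ + 2e⁻ → Cu, so n(e⁻) = 2 × 0.07128 = 0.1426 mol
Q = 0.1426 × 96485 = 13760 C
t = Q / I = 13760 / 0.388 = 35460 s = 9.85 h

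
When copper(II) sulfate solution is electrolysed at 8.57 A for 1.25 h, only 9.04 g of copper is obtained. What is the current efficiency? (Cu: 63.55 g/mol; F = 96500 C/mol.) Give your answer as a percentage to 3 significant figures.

71.2%

Q = 8.57 × 4500 = 38570 C
n(e⁻) = 38570 / 96500 = 0.3997 mol
Cu²⁺ + 2e⁻ → Cu, so theoretical n(Cu) = 0.1999 mol → 12.70 g
Efficiency = 9.04 / 12.70 = 0.7118 = 71.2%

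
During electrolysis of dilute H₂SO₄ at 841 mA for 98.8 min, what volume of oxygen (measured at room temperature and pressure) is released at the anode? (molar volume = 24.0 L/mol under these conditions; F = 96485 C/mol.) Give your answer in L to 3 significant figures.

Charge passed = 0.841 × 5928 = 4985 C
n(e⁻) = Q/F = 4985/96485 = 0.05167 mol
2H₂O → O₂ + 4H⁺ + 4e⁻, so n(O₂) = 0.05167 / 4 = 0.01292 mol
V = 0.01292 × 24.0 = 0.3101 L

0.310 L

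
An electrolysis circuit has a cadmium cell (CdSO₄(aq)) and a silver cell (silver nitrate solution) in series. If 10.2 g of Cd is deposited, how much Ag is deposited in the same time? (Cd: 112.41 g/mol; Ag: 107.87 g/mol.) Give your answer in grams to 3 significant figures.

n(Cd) = 10.2 / 112.41 = 0.09074 mol
Cd²⁺ + 2e⁻ → Cd, so n(e⁻) = 2 × 0.09074 = 0.1815 mol
Since the cells are in series, n(e⁻) in the Ag cell is also 0.1815 mol.
Ag⁺ + e⁻ → Ag, so n(Ag) = 0.1815 mol
m(Ag) = 0.1815 × 107.87 = 19.6 g

19.6 g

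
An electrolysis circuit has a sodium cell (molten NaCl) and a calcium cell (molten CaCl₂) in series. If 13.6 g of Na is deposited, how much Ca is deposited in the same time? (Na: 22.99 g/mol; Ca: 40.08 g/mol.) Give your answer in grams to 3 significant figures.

11.9 g

n(Na) = 13.6 / 22.99 = 0.5916 mol
Na⁺ + e⁻ → Na, so n(e⁻) = 0.5916 mol
In series, the same 0.5916 mol of electrons flows through the second cell.
Ca²⁺ + 2e⁻ → Ca, so n(Ca) = 0.5916 / 2 = 0.2958 mol
m(Ca) = 0.2958 × 40.08 = 11.9 g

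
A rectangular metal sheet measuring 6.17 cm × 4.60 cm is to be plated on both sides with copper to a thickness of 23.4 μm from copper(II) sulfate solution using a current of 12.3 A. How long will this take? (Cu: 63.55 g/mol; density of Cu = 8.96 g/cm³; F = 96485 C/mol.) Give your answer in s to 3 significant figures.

Plated area = 2 × 6.17 × 4.60 = 56.76 cm²
Volume = 56.76 × 23.4×10⁻⁴ cm = 0.1328 cm³
m(Cu) = 0.1328 × 8.96 = 1.190 g
n(Cu) = 1.190 / 63.55 = 0.01873 mol; n(e⁻) = 2 × 0.01873 = 0.03746 mol
Q = 0.03746 × 96485 = 3614 C
t = 3614 / 12.3 = 293.8 s

294 s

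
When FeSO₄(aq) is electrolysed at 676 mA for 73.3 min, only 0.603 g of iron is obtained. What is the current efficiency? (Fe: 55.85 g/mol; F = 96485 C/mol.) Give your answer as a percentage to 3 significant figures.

70.1%

Q = 0.676 × 4398 = 2973 C
n(e⁻) = 2973 / 96485 = 0.03081 mol
Fe²⁺ + 2e⁻ → Fe, so theoretical n(Fe) = 0.01541 mol → 0.8606 g
Efficiency = 0.603 / 0.8606 = 0.7007 = 70.1%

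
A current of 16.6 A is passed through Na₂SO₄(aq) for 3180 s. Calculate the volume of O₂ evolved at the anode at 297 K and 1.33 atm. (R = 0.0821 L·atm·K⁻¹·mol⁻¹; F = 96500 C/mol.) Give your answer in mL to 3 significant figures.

Charge passed = 16.6 × 3180 = 52790 C
Moles of electrons = 52790 / 96500 = 0.5470 mol
2H₂O → O₂ + 4H⁺ + 4e⁻, so n(O₂) = 0.5470 / 4 = 0.1368 mol
V = nRT/P = 0.1368 × 0.0821 × 297 / 1.33 = 2.508 L
= 2510 mL

2510 mL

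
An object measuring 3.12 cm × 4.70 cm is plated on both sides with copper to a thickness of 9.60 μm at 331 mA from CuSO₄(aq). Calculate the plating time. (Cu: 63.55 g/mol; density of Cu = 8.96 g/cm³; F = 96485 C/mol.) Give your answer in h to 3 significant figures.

0.643 h

Plated area = 2 × 3.12 × 4.70 = 29.33 cm²
Volume = 29.33 × 9.60×10⁻⁴ cm = 0.02816 cm³
m(Cu) = 0.02816 × 8.96 = 0.2523 g
n(Cu) = 0.2523 / 63.55 = 0.003970 mol; n(e⁻) = 2 × 0.003970 = 0.007940 mol
Q = 0.007940 × 96485 = 766.1 C
t = 766.1 / 0.331 = 2315 s = 0.643 h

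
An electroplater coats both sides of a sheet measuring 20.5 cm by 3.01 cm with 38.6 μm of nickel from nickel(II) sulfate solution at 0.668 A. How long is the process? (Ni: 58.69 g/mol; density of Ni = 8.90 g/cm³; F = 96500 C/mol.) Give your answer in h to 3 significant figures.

Plated area = 2 × 20.5 × 3.01 = 123.4 cm²
Volume = 123.4 × 38.6×10⁻⁴ cm = 0.4763 cm³
m(Ni) = 0.4763 × 8.90 = 4.239 g
n(Ni) = 4.239 / 58.69 = 0.07223 mol; n(e⁻) = 2 × 0.07223 = 0.1445 mol
Q = 0.1445 × 96500 = 13940 C
t = 13940 / 0.668 = 20870 s = 5.80 h

5.80 h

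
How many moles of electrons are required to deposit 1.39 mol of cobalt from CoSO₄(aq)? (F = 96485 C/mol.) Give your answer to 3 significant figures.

Co²⁺ + 2e⁻ → Co, so n(e⁻) = 2 × 1.39 = 2.780 mol

2.78 mol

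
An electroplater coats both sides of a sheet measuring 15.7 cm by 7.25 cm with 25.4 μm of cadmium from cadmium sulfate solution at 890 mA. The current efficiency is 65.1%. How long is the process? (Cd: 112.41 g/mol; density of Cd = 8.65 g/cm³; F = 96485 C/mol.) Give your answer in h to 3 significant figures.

4.12 h

Plated area = 2 × 15.7 × 7.25 = 227.7 cm²
Volume = 227.7 × 25.4×10⁻⁴ cm = 0.5784 cm³
m(Cd) = 0.5784 × 8.65 = 5.003 g
n(Cd) = 5.003 / 112.41 = 0.04451 mol; n(e⁻) = 2 × 0.04451 = 0.08902 mol
Q = 0.08902 × 96485 / 0.651 = 13190 C
t = 13190 / 0.890 = 14820 s = 4.12 h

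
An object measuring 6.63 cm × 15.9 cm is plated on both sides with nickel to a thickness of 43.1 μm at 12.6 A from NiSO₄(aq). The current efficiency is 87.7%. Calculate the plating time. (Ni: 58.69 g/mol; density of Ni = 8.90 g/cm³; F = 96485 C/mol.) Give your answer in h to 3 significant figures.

Plated area = 2 × 6.63 × 15.9 = 210.8 cm²
Volume = 210.8 × 43.1×10⁻⁴ cm = 0.9085 cm³
m(Ni) = 0.9085 × 8.90 = 8.086 g
n(Ni) = 8.086 / 58.69 = 0.1378 mol; n(e⁻) = 2 × 0.1378 = 0.2756 mol
Q = 0.2756 × 96485 / 0.877 = 30320 C
t = 30320 / 12.6 = 2406 s = 0.668 h

0.668 h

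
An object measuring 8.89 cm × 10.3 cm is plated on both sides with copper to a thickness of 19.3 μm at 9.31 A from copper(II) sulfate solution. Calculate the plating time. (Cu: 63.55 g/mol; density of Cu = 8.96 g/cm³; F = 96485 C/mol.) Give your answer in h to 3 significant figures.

Plated area = 2 × 8.89 × 10.3 = 183.1 cm²
Volume = 183.1 × 19.3×10⁻⁴ cm = 0.3534 cm³
m(Cu) = 0.3534 × 8.96 = 3.166 g
n(Cu) = 3.166 / 63.55 = 0.04982 mol; n(e⁻) = 2 × 0.04982 = 0.09964 mol
Q = 0.09964 × 96485 = 9614 C
t = 9614 / 9.31 = 1033 s = 0.287 h

0.287 h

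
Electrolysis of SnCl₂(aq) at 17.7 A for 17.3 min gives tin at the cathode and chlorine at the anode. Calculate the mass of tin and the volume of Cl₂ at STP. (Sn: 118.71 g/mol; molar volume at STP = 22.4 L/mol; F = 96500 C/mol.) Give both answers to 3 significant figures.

11.3 g Sn; 2.13 L Cl₂

Q = 17.7 × 1038 = 18370 C; n(e⁻) = 18370 / 96500 = 0.1904 mol
Cathode: Sn²⁺ + 2e⁻ → Sn → n(Sn) = 0.1904/2 = 0.09520 mol → 11.3 g
Anode: 2Cl⁻ → Cl₂ + 2e⁻ → n(Cl₂) = 0.1904/2 = 0.09520 mol → 2.13 L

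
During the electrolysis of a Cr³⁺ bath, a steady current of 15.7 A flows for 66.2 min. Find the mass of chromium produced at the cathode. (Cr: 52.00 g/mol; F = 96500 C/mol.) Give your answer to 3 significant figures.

11.2 g

Q = 15.7 A × 3972 s = 62360 C
n(e⁻) = 62360 / 96500 = 0.6462 mol
Cr³⁺ + 3e⁻ → Cr, so n(Cr) = 0.6462 / 3 = 0.2154 mol
m = 0.2154 × 52.00 = 11.2 g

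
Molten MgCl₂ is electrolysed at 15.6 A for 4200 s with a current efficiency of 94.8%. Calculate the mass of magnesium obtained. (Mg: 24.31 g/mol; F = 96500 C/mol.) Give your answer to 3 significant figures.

7.82 g

Q = 15.6 × 4200 = 65520 C
n(e⁻) = 65520 / 96500 = 0.6790 mol
Mg²⁺ + 2e⁻ → Mg, so theoretical m(Mg) = 0.3395 × 24.31 = 8.253 g
Actual mass = 94.8% × 8.253 = 7.82 g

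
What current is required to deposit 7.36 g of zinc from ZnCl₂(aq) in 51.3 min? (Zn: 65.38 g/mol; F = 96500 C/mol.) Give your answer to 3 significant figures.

n(Zn) = 7.36 / 65.38 = 0.1126 mol
Zn²⁺ + 2e⁻ → Zn, so n(e⁻) = 2 × 0.1126 = 0.2252 mol
Q = 0.2252 × 96500 = 21730 C
I = Q / t = 21730 / 3078 s = 7.06 A

7.06 A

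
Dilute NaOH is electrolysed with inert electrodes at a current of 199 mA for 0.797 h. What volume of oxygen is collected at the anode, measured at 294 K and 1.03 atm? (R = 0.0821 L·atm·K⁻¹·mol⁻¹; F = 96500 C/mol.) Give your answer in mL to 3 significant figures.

34.7 mL

Q = It = 0.199 × 2869.2 = 571.0 C
n(e⁻) = Q/F = 571.0/96500 = 0.005917 mol
2H₂O → O₂ + 4H⁺ + 4e⁻, so n(O₂) = 0.005917 / 4 = 0.001479 mol
V = nRT/P = 0.001479 × 0.0821 × 294 / 1.03 = 0.03466 L
= 34.7 mL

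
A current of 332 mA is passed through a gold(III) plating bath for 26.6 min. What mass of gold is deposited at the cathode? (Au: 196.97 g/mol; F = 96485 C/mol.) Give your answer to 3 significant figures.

0.361 g

Charge passed = 0.332 × 1596 = 529.9 C
n(e⁻) = 529.9 / 96485 = 0.005492 mol
Au³⁺ + 3e⁻ → Au, so n(Au) = 0.005492 / 3 = 0.001831 mol
m = 0.001831 × 196.97 = 0.361 g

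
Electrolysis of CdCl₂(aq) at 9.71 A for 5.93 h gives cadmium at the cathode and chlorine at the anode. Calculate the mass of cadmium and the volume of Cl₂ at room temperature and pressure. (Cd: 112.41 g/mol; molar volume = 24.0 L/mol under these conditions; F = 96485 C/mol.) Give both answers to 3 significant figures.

121 g Cd; 25.8 L Cl₂

Q = 9.71 × 21348 = 2.073×10^5 C; n(e⁻) = 2.073×10^5 / 96485 = 2.149 mol
Cathode: Cd²⁺ + 2e⁻ → Cd → n(Cd) = 2.149/2 = 1.075 mol → 121 g
Anode: 2Cl⁻ → Cl₂ + 2e⁻ → n(Cl₂) = 2.149/2 = 1.075 mol → 25.8 L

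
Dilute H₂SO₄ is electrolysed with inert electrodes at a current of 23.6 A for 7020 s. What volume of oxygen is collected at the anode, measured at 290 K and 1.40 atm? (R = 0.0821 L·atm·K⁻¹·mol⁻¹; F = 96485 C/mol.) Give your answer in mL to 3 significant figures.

7300 mL

Q = It = 23.6 × 7020 = 1.657×10^5 C
n(e⁻) = Q/F = 1.657×10^5/96485 = 1.717 mol
2H₂O → O₂ + 4H⁺ + 4e⁻, so n(O₂) = 1.717 / 4 = 0.4293 mol
V = nRT/P = 0.4293 × 0.0821 × 290 / 1.40 = 7.301 L
= 7300 mL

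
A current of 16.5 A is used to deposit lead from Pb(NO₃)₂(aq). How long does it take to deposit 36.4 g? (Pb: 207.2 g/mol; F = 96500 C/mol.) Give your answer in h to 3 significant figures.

0.571 h

n(Pb) = 36.4 / 207.2 = 0.1757 mol
Pb²⁺ + 2e⁻ → Pb, so n(e⁻) = 2 × 0.1757 = 0.3514 mol
Q = 0.3514 × 96500 = 33910 C
t = Q / I = 33910 / 16.5 = 2055 s = 0.571 h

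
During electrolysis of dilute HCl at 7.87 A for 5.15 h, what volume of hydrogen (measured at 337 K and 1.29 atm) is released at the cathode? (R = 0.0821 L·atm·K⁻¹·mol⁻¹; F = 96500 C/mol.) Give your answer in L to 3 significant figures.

Q = It = 7.87 × 18540 = 1.459×10^5 C
n(e⁻) = Q/F = 1.459×10^5/96500 = 1.512 mol
2H⁺ + 2e⁻ → H₂, so n(H₂) = 1.512 / 2 = 0.7560 mol
V = nRT/P = 0.7560 × 0.0821 × 337 / 1.29 = 16.21 L

16.2 L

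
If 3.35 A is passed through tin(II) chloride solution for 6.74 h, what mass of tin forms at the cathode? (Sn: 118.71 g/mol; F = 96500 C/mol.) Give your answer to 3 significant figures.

Charge passed = 3.35 × 24264 = 81280 C
Moles of electrons = 81280 / 96500 = 0.8423 mol
Sn²⁺ + 2e⁻ → Sn, so n(Sn) = 0.8423 / 2 = 0.4212 mol
m = 0.4212 × 118.71 = 50.0 g

50.0 g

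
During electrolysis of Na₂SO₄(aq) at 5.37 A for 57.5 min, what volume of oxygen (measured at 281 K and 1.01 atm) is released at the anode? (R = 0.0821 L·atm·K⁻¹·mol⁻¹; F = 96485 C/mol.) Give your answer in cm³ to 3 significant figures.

1100 cm³

Q = 5.37 A × 3450 s = 18530 C
Moles of electrons = 18530 / 96485 = 0.1921 mol
2H₂O → O₂ + 4H⁺ + 4e⁻, so n(O₂) = 0.1921 / 4 = 0.04803 mol
V = nRT/P = 0.04803 × 0.0821 × 281 / 1.01 = 1.097 L
= 1100 cm³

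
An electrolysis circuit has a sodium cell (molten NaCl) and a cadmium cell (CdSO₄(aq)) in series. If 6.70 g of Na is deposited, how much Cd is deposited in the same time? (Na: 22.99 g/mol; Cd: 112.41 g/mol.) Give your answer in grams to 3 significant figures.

n(Na) = 6.70 / 22.99 = 0.2914 mol
Na⁺ + e⁻ → Na, so n(e⁻) = 0.2914 mol
In series, the same 0.2914 mol of electrons flows through the second cell.
Cd²⁺ + 2e⁻ → Cd, so n(Cd) = 0.2914 / 2 = 0.1457 mol
m(Cd) = 0.1457 × 112.41 = 16.4 g

16.4 g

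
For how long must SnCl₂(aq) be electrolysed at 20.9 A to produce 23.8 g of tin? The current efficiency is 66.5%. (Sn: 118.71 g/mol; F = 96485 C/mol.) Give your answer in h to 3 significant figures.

n(Sn) = 23.8 / 118.71 = 0.2005 mol
Sn²⁺ + 2e⁻ → Sn, so n(e⁻) = 2 × 0.2005 = 0.4010 mol
Q = 0.4010 × 96485 / 0.665 = 58180 C
t = Q / I = 58180 / 20.9 = 2784 s = 0.773 h

0.773 h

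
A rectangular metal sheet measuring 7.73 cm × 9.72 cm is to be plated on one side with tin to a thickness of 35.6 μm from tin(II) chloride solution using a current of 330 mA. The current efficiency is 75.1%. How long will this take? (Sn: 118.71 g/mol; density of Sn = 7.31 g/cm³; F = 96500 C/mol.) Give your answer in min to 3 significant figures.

Plated area = 7.73 × 9.72 = 75.14 cm²
Volume = 75.14 × 35.6×10⁻⁴ cm = 0.2675 cm³
m(Sn) = 0.2675 × 7.31 = 1.955 g
n(Sn) = 1.955 / 118.71 = 0.01647 mol; n(e⁻) = 2 × 0.01647 = 0.03294 mol
Q = 0.03294 × 96500 / 0.751 = 4233 C
t = 4233 / 0.330 = 12830 s = 214 min

214 min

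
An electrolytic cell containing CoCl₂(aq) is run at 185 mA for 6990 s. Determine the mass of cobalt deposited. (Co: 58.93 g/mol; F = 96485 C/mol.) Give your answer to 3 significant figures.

0.395 g

Q = 0.185 A × 6990 s = 1293 C
n(e⁻) = Q/F = 1293/96485 = 0.01340 mol
Co²⁺ + 2e⁻ → Co, so n(Co) = 0.01340 / 2 = 0.006700 mol
m = 0.006700 × 58.93 = 0.395 g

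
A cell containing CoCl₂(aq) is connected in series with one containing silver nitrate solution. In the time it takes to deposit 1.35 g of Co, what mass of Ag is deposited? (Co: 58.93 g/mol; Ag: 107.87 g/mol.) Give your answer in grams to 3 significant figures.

n(Co) = 1.35 / 58.93 = 0.02291 mol
Co²⁺ + 2e⁻ → Co, so n(e⁻) = 2 × 0.02291 = 0.04582 mol
In series, the same 0.04582 mol of electrons flows through the second cell.
Ag⁺ + e⁻ → Ag, so n(Ag) = 0.04582 mol
m(Ag) = 0.04582 × 107.87 = 4.94 g

4.94 g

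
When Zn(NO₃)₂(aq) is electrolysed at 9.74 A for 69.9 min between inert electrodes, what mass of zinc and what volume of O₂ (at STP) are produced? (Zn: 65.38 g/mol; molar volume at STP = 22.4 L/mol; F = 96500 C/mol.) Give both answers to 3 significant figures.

13.8 g Zn; 2.37 L O₂

Q = 9.74 × 4194 = 40850 C; n(e⁻) = 40850 / 96500 = 0.4233 mol
Cathode: Zn²⁺ + 2e⁻ → Zn → n(Zn) = 0.4233/2 = 0.2117 mol → 13.8 g
Anode: 2H₂O → O₂ + 4H⁺ + 4e⁻ → n(O₂) = 0.4233/4 = 0.1058 mol → 2.37 L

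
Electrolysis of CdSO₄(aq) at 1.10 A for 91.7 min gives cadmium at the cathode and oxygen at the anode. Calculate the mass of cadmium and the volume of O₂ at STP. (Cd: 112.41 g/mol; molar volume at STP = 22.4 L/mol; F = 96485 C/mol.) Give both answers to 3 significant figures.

3.53 g Cd; 0.351 L O₂

Q = 1.10 × 5502 = 6052 C; n(e⁻) = 6052 / 96485 = 0.06272 mol
Cathode: Cd²⁺ + 2e⁻ → Cd → n(Cd) = 0.06272/2 = 0.03136 mol → 3.53 g
Anode: 2H₂O → O₂ + 4H⁺ + 4e⁻ → n(O₂) = 0.06272/4 = 0.01568 mol → 0.351 L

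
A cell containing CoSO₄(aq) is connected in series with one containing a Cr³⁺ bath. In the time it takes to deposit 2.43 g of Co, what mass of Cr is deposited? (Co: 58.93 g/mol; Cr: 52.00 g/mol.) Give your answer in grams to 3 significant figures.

n(Co) = 2.43 / 58.93 = 0.04124 mol
Co²⁺ + 2e⁻ → Co, so n(e⁻) = 2 × 0.04124 = 0.08248 mol
The cells are in series, so the same charge (and hence the same n(e⁻) = 0.08248 mol) passes through both.
Cr³⁺ + 3e⁻ → Cr, so n(Cr) = 0.08248 / 3 = 0.02749 mol
m(Cr) = 0.02749 × 52.00 = 1.43 g

1.43 g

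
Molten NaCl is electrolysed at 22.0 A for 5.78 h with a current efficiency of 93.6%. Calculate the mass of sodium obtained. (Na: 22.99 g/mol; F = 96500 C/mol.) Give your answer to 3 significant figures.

102 g

Q = 22.0 × 20808 = 4.578×10^5 C
n(e⁻) = 4.578×10^5 / 96500 = 4.744 mol
Na⁺ + e⁻ → Na, so theoretical m(Na) = 4.744 × 22.99 = 109.1 g
Actual mass = 93.6% × 109.1 = 102 g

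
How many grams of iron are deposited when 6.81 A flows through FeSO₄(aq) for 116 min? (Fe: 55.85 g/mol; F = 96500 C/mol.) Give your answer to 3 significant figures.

13.7 g

Q = It = 6.81 × 6960 = 47400 C
n(e⁻) = 47400 / 96500 = 0.4912 mol
Fe²⁺ + 2e⁻ → Fe, so n(Fe) = 0.4912 / 2 = 0.2456 mol
m = 0.2456 × 55.85 = 13.7 g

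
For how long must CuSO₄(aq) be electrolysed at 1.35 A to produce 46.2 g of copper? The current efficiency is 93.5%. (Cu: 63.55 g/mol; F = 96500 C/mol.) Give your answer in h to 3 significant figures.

30.9 h

n(Cu) = 46.2 / 63.55 = 0.7270 mol
Cu²⁺ + 2e⁻ → Cu, so n(e⁻) = 2 × 0.7270 = 1.454 mol
Q = 1.454 × 96500 / 0.935 = 1.501×10^5 C
t = Q / I = 1.501×10^5 / 1.35 = 1.112×10^5 s = 30.9 h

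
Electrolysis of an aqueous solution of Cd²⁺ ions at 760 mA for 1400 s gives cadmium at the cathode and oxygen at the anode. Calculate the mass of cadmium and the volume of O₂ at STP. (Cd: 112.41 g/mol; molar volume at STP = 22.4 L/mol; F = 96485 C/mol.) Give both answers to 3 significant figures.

0.620 g Cd; 0.0618 L O₂

Q = 0.760 × 1400 = 1064 C; n(e⁻) = 1064 / 96485 = 0.01103 mol
Cathode: Cd²⁺ + 2e⁻ → Cd → n(Cd) = 0.01103/2 = 0.005515 mol → 0.620 g
Anode: 2H₂O → O₂ + 4H⁺ + 4e⁻ → n(O₂) = 0.01103/4 = 0.002758 mol → 0.0618 L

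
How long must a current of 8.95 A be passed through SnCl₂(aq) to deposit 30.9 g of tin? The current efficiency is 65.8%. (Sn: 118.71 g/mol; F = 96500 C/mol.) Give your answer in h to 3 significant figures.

n(Sn) = 30.9 / 118.71 = 0.2603 mol
Sn²⁺ + 2e⁻ → Sn, so n(e⁻) = 2 × 0.2603 = 0.5206 mol
Q = 0.5206 × 96500 / 0.658 = 76350 C
t = Q / I = 76350 / 8.95 = 8531 s = 2.37 h

2.37 h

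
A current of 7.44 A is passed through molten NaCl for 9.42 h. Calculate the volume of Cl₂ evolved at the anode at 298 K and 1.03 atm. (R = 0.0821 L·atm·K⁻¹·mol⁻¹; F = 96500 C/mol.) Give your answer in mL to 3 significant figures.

Q = 7.44 A × 33912 s = 2.523×10^5 C
Moles of electrons = 2.523×10^5 / 96500 = 2.615 mol
2Cl⁻ → Cl₂ + 2e⁻, so n(Cl₂) = 2.615 / 2 = 1.308 mol
V = nRT/P = 1.308 × 0.0821 × 298 / 1.03 = 31.07 L
= 31100 mL

31100 mL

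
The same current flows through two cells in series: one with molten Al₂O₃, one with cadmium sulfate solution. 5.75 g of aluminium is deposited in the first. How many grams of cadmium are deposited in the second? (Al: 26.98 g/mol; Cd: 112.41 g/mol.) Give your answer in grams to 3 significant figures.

n(Al) = 5.75 / 26.98 = 0.2131 mol
Al³⁺ + 3e⁻ → Al, so n(e⁻) = 3 × 0.2131 = 0.6393 mol
Since the cells are in series, n(e⁻) in the Cd cell is also 0.6393 mol.
Cd²⁺ + 2e⁻ → Cd, so n(Cd) = 0.6393 / 2 = 0.3197 mol
m(Cd) = 0.3197 × 112.41 = 35.9 g

35.9 g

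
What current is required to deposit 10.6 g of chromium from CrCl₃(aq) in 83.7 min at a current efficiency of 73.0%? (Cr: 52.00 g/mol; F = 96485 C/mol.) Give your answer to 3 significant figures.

n(Cr) = 10.6 / 52.00 = 0.2038 mol
Cr³⁺ + 3e⁻ → Cr, so n(e⁻) = 3 × 0.2038 = 0.6114 mol
Q = 0.6114 × 96485 / 0.730 = 80810 C
I = Q / t = 80810 / 5022 s = 16.1 A

16.1 A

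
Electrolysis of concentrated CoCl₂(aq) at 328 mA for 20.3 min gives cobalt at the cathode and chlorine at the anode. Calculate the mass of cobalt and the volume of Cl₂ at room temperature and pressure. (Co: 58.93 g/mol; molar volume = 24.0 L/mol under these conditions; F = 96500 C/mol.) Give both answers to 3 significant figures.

0.122 g Co; 0.0497 L Cl₂

Q = 0.328 × 1218 = 399.5 C; n(e⁻) = 399.5 / 96500 = 0.004140 mol
Cathode: Co²⁺ + 2e⁻ → Co → n(Co) = 0.004140/2 = 0.002070 mol → 0.122 g
Anode: 2Cl⁻ → Cl₂ + 2e⁻ → n(Cl₂) = 0.004140/2 = 0.002070 mol → 0.0497 L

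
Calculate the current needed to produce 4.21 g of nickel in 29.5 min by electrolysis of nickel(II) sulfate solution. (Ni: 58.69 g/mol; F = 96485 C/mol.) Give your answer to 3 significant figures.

n(Ni) = 4.21 / 58.69 = 0.07173 mol
Ni²⁺ + 2e⁻ → Ni, so n(e⁻) = 2 × 0.07173 = 0.1435 mol
Q = 0.1435 × 96485 = 13850 C
I = Q / t = 13850 / 1770 s = 7.82 A

7.82 A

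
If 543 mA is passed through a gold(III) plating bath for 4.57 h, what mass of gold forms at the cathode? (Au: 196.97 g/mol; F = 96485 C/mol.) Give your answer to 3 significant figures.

Charge passed = 0.543 × 16452 = 8933 C
Moles of electrons = 8933 / 96485 = 0.09258 mol
Au³⁺ + 3e⁻ → Au, so n(Au) = 0.09258 / 3 = 0.03086 mol
m = 0.03086 × 196.97 = 6.08 g

6.08 g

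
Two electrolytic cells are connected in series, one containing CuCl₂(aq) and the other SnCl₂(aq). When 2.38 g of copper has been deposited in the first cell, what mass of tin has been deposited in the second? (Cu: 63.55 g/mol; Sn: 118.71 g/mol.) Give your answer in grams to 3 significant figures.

n(Cu) = 2.38 / 63.55 = 0.03745 mol
Cu²⁺ + 2e⁻ → Cu, so n(e⁻) = 2 × 0.03745 = 0.07490 mol
Since the cells are in series, n(e⁻) in the Sn cell is also 0.07490 mol.
Sn²⁺ + 2e⁻ → Sn, so n(Sn) = 0.07490 / 2 = 0.03745 mol
m(Sn) = 0.03745 × 118.71 = 4.45 g

4.45 g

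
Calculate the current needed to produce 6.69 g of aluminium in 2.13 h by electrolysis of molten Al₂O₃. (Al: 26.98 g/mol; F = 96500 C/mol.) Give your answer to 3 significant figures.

9.36 A

n(Al) = 6.69 / 26.98 = 0.2480 mol
Al³⁺ + 3e⁻ → Al, so n(e⁻) = 3 × 0.2480 = 0.7440 mol
Q = 0.7440 × 96500 = 71800 C
I = Q / t = 71800 / 7668 s = 9.36 A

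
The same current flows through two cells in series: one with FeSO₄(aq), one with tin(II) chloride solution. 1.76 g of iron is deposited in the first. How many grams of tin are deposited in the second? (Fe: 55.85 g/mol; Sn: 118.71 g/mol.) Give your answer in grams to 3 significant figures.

3.74 g

n(Fe) = 1.76 / 55.85 = 0.03151 mol
Fe²⁺ + 2e⁻ → Fe, so n(e⁻) = 2 × 0.03151 = 0.06302 mol
Same current for the same time ⇒ same n(e⁻) = 0.06302 mol in both cells.
Sn²⁺ + 2e⁻ → Sn, so n(Sn) = 0.06302 / 2 = 0.03151 mol
m(Sn) = 0.03151 × 118.71 = 3.74 g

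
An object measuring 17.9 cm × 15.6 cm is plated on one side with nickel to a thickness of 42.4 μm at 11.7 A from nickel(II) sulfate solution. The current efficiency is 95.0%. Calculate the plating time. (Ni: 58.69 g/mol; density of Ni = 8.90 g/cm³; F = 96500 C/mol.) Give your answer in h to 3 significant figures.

0.866 h

Plated area = 17.9 × 15.6 = 279.2 cm²
Volume = 279.2 × 42.4×10⁻⁴ cm = 1.184 cm³
m(Ni) = 1.184 × 8.90 = 10.54 g
n(Ni) = 10.54 / 58.69 = 0.1796 mol; n(e⁻) = 2 × 0.1796 = 0.3592 mol
Q = 0.3592 × 96500 / 0.950 = 36490 C
t = 36490 / 11.7 = 3119 s = 0.866 h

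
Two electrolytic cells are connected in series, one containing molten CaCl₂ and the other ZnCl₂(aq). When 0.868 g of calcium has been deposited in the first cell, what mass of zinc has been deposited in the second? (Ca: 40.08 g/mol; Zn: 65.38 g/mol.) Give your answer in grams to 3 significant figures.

n(Ca) = 0.868 / 40.08 = 0.02166 mol
Ca²⁺ + 2e⁻ → Ca, so n(e⁻) = 2 × 0.02166 = 0.04332 mol
Since the cells are in series, n(e⁻) in the Zn cell is also 0.04332 mol.
Zn²⁺ + 2e⁻ → Zn, so n(Zn) = 0.04332 / 2 = 0.02166 mol
m(Zn) = 0.02166 × 65.38 = 1.42 g

1.42 g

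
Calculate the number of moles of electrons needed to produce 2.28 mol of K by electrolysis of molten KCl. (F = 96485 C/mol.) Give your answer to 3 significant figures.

2.28 mol

K⁺ + e⁻ → K, so n(e⁻) = 1 × 2.28 = 2.280 mol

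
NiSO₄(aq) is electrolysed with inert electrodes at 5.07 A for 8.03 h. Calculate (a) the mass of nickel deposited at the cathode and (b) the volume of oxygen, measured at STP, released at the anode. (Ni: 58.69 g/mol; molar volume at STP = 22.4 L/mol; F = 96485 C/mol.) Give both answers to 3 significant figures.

Q = 5.07 × 28908 = 1.466×10^5 C; n(e⁻) = 1.466×10^5 / 96485 = 1.519 mol
Cathode: Ni²⁺ + 2e⁻ → Ni → n(Ni) = 1.519/2 = 0.7595 mol → 44.6 g
Anode: 2H₂O → O₂ + 4H⁺ + 4e⁻ → n(O₂) = 1.519/4 = 0.3798 mol → 8.51 L

44.6 g Ni; 8.51 L O₂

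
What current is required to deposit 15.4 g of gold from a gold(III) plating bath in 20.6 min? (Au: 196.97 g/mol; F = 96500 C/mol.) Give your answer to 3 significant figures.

18.3 A

n(Au) = 15.4 / 196.97 = 0.07818 mol
Au³⁺ + 3e⁻ → Au, so n(e⁻) = 3 × 0.07818 = 0.2345 mol
Q = 0.2345 × 96500 = 22630 C
I = Q / t = 22630 / 1236 s = 18.3 A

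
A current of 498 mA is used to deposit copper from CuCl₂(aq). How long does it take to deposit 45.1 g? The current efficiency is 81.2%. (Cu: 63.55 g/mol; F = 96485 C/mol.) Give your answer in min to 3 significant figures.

n(Cu) = 45.1 / 63.55 = 0.7097 mol
Cu²⁺ + 2e⁻ → Cu, so n(e⁻) = 2 × 0.7097 = 1.419 mol
Q = 1.419 × 96485 / 0.812 = 1.686×10^5 C
t = Q / I = 1.686×10^5 / 0.498 = 3.386×10^5 s = 5640 min

5640 min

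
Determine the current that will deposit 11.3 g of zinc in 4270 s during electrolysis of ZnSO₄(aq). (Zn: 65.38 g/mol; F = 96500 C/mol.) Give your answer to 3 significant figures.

n(Zn) = 11.3 / 65.38 = 0.1728 mol
Zn²⁺ + 2e⁻ → Zn, so n(e⁻) = 2 × 0.1728 = 0.3456 mol
Q = 0.3456 × 96500 = 33350 C
I = Q / t = 33350 / 4270 s = 7.81 A

7.81 A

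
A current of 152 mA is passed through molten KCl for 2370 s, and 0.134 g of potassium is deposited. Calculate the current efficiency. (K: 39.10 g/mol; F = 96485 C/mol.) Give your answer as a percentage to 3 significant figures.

91.8%

Q = 0.152 × 2370 = 360.2 C
n(e⁻) = 360.2 / 96485 = 0.003733 mol
K⁺ + e⁻ → K, so theoretical n(K) = 0.003733 mol → 0.1460 g
Efficiency = 0.134 / 0.1460 = 0.9178 = 91.8%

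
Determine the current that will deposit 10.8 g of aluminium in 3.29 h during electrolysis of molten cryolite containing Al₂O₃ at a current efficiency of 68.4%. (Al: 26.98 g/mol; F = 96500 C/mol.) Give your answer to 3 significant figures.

n(Al) = 10.8 / 26.98 = 0.4003 mol
Al³⁺ + 3e⁻ → Al, so n(e⁻) = 3 × 0.4003 = 1.201 mol
Q = 1.201 × 96500 / 0.684 = 1.694×10^5 C
I = Q / t = 1.694×10^5 / 11844 s = 14.3 A

14.3 A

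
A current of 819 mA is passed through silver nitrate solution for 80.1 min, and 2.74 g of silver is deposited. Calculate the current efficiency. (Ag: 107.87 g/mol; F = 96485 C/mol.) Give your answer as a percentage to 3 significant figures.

62.3%

Q = 0.819 × 4806 = 3936 C
n(e⁻) = 3936 / 96485 = 0.04079 mol
Ag⁺ + e⁻ → Ag, so theoretical n(Ag) = 0.04079 mol → 4.400 g
Efficiency = 2.74 / 4.400 = 0.6227 = 62.3%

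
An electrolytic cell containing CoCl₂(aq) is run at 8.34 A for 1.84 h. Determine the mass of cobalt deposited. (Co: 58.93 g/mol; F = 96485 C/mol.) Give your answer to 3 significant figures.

16.9 g

Q = 8.34 A × 6624 s = 55240 C
n(e⁻) = Q/F = 55240/96485 = 0.5725 mol
Co²⁺ + 2e⁻ → Co, so n(Co) = 0.5725 / 2 = 0.2863 mol
m = 0.2863 × 58.93 = 16.9 g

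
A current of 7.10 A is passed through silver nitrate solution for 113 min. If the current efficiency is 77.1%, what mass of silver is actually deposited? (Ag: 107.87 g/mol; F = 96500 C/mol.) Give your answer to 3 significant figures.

41.5 g

Q = 7.10 × 6780 = 48140 C
n(e⁻) = 48140 / 96500 = 0.4989 mol
Ag⁺ + e⁻ → Ag, so theoretical m(Ag) = 0.4989 × 107.87 = 53.82 g
Actual mass = 77.1% × 53.82 = 41.5 g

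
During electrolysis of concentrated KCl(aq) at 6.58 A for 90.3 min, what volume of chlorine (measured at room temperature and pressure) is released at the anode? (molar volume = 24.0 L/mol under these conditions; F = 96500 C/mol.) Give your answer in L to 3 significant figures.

Q = It = 6.58 × 5418 = 35650 C
n(e⁻) = Q/F = 35650/96500 = 0.3694 mol
2Cl⁻ → Cl₂ + 2e⁻, so n(Cl₂) = 0.3694 / 2 = 0.1847 mol
V = 0.1847 × 24.0 = 4.433 L

4.43 L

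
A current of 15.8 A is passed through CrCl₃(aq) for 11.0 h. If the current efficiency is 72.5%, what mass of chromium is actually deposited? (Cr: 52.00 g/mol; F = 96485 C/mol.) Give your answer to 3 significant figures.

81.5 g

Q = 15.8 × 39600 = 6.257×10^5 C
n(e⁻) = 6.257×10^5 / 96485 = 6.485 mol
Cr³⁺ + 3e⁻ → Cr, so theoretical m(Cr) = 2.162 × 52.00 = 112.4 g
Actual mass = 72.5% × 112.4 = 81.5 g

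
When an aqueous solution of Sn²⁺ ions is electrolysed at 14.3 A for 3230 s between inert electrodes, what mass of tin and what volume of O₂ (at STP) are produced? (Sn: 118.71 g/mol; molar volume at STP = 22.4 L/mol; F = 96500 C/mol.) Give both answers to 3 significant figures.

28.4 g Sn; 2.68 L O₂

Q = 14.3 × 3230 = 46190 C; n(e⁻) = 46190 / 96500 = 0.4787 mol
Cathode: Sn²⁺ + 2e⁻ → Sn → n(Sn) = 0.4787/2 = 0.2394 mol → 28.4 g
Anode: 2H₂O → O₂ + 4H⁺ + 4e⁻ → n(O₂) = 0.4787/4 = 0.1197 mol → 2.68 L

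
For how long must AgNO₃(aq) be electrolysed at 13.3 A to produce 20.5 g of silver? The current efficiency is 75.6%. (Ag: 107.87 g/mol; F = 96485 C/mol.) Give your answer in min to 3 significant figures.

30.4 min

n(Ag) = 20.5 / 107.87 = 0.1900 mol
Ag⁺ + e⁻ → Ag, so n(e⁻) = 0.1900 mol
Q = 0.1900 × 96485 / 0.756 = 24250 C
t = Q / I = 24250 / 13.3 = 1823 s = 30.4 min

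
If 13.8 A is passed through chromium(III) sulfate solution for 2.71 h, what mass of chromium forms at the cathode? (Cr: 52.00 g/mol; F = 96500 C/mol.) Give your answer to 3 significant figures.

24.2 g

Charge passed = 13.8 × 9756 = 1.346×10^5 C
n(e⁻) = Q/F = 1.346×10^5/96500 = 1.395 mol
Cr³⁺ + 3e⁻ → Cr, so n(Cr) = 1.395 / 3 = 0.4650 mol
m = 0.4650 × 52.00 = 24.2 g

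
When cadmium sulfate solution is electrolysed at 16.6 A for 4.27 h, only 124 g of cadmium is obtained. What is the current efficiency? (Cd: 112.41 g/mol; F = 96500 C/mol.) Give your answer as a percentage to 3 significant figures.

83.4%

Q = 16.6 × 15372 = 2.552×10^5 C
n(e⁻) = 2.552×10^5 / 96500 = 2.645 mol
Cd²⁺ + 2e⁻ → Cd, so theoretical n(Cd) = 1.323 mol → 148.7 g
Efficiency = 124 / 148.7 = 0.8339 = 83.4%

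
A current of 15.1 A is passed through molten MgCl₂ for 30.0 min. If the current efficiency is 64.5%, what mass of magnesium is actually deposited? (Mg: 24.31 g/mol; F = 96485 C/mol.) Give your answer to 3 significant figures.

Q = 15.1 × 1800 = 27180 C
n(e⁻) = 27180 / 96485 = 0.2817 mol
Mg²⁺ + 2e⁻ → Mg, so theoretical m(Mg) = 0.1409 × 24.31 = 3.425 g
Actual mass = 64.5% × 3.425 = 2.21 g

2.21 g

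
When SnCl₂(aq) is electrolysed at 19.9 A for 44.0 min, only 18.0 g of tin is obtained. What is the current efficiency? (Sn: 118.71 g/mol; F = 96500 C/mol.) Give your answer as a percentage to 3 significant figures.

Q = 19.9 × 2640 = 52540 C
n(e⁻) = 52540 / 96500 = 0.5445 mol
Sn²⁺ + 2e⁻ → Sn, so theoretical n(Sn) = 0.2723 mol → 32.32 g
Efficiency = 18.0 / 32.32 = 0.5569 = 55.7%

55.7%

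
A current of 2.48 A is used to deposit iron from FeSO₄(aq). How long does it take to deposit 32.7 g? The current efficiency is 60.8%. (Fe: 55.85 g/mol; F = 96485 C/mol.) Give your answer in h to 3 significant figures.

20.8 h

n(Fe) = 32.7 / 55.85 = 0.5855 mol
Fe²⁺ + 2e⁻ → Fe, so n(e⁻) = 2 × 0.5855 = 1.171 mol
Q = 1.171 × 96485 / 0.608 = 1.858×10^5 C
t = Q / I = 1.858×10^5 / 2.48 = 74920 s = 20.8 h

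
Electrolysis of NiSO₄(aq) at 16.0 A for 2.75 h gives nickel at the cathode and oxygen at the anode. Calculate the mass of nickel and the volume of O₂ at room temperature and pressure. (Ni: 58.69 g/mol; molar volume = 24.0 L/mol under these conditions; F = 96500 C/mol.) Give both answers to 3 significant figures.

48.2 g Ni; 9.85 L O₂

Q = 16.0 × 9900 = 1.584×10^5 C; n(e⁻) = 1.584×10^5 / 96500 = 1.641 mol
Cathode: Ni²⁺ + 2e⁻ → Ni → n(Ni) = 1.641/2 = 0.8205 mol → 48.2 g
Anode: 2H₂O → O₂ + 4H⁺ + 4e⁻ → n(O₂) = 1.641/4 = 0.4103 mol → 9.85 L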